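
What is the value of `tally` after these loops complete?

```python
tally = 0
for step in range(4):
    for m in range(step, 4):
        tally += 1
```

Upper triangle: 4 + 3 + ... + 1
`tally` takes the values: 0 → 1 → 2 → 3 → 4 → 5 → 6 → 7 → 8 → 9 → 10

Answer: 10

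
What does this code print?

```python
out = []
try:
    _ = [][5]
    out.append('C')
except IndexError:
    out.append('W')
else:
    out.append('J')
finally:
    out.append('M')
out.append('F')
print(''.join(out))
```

Execution trace: 'W' (except IndexError) → 'M' (finally) → 'F' (after the try/except). Output: WMF

Answer: WMF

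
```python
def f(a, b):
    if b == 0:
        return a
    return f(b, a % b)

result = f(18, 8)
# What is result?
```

f(18, 8) -> f(8, 2) -> f(2, 0) -> 2

Answer: 2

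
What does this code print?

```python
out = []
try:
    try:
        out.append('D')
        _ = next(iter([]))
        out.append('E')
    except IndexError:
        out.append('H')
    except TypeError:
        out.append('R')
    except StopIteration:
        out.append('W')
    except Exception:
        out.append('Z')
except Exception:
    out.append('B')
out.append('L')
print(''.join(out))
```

Execution trace: 'D' (inner try body) → 'W' (inner except StopIteration) → 'L' (after the try/except). Output: DWL

Answer: DWL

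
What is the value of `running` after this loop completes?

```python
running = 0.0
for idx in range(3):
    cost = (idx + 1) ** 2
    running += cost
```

Sum of squared losses 1² + 2² + ... + 3²
`running` takes the values: 0.0 → 1.0 → 5.0 → 14.0

Answer: 14.0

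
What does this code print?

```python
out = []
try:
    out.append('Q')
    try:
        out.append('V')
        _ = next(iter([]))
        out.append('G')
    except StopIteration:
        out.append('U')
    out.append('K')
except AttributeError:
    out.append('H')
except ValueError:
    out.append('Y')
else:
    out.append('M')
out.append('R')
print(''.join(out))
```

Execution trace: 'Q' (try body) → 'V' (inner try body) → 'U' (inner except StopIteration) → 'K' (try body, no exception) → 'M' (else) → 'R' (after the try/except). Output: QVUKMR

Answer: QVUKMR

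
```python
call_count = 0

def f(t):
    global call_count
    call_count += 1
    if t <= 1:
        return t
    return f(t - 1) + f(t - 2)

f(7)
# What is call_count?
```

Calls(t) = 1 + Calls(t-1) + Calls(t-2); Calls(0)=Calls(1)=1. For t=7 this gives 41.

Answer: 41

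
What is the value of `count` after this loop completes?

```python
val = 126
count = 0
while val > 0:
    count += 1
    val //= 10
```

Count digits by repeated division by 10
`count` takes the values: 0 → 1 → 2 → 3

Answer: 3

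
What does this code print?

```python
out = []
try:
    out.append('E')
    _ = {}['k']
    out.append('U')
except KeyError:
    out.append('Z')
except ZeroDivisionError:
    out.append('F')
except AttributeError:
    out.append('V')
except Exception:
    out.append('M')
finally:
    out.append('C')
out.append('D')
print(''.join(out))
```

Execution trace: 'E' (try body) → 'Z' (except KeyError) → 'C' (finally) → 'D' (after the try/except). Output: EZCD

Answer: EZCD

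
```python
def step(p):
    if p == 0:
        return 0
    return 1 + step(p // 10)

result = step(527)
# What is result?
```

Count of digits of 527: 3

Answer: 3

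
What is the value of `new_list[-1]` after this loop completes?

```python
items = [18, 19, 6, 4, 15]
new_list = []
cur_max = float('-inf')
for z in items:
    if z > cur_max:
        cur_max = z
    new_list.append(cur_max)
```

Running max ends at 19
`new_list` takes the values: [] → [18] → [18, 19] → [18, 19, 19] → [18, 19, 19, 19] → [18, 19, 19, 19, 19]
So `new_list[-1]` = 19

Answer: 19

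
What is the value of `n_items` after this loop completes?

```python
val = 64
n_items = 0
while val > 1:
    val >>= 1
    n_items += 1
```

Count right shifts until 1
`n_items` takes the values: 0 → 1 → 2 → 3 → 4 → 5 → 6

Answer: 6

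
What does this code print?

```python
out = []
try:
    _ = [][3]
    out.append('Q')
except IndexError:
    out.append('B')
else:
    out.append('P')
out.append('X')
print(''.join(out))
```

Execution trace: 'B' (except IndexError) → 'X' (after the try/except). Output: BX

Answer: BX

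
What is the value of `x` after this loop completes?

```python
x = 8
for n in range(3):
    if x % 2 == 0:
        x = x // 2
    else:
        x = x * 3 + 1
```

Collatz-style transformation from 8
`x` takes the values: 8 → 4 → 2 → 1

Answer: 1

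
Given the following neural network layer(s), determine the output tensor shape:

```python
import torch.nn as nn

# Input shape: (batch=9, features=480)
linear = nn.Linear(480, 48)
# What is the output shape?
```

Input: (9, 480) -> Output: (9, 48)

Answer: (9, 48)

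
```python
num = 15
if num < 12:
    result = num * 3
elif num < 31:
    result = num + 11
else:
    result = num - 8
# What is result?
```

Trace:
`num = 15` → num = 15
`if num < 12: ...` → num < 12 is False, num < 31 is True → result = 26
So result = 26

Answer: 26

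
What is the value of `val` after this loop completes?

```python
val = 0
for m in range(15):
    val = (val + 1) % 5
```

Increment mod 5, 15 times = 0
`val` takes the values: 0 → 1 → 2 → 3 → 4 → 0 → 1 → 2 → 3 → 4 → 0 → 1 → 2 → 3 → 4 → 0

Answer: 0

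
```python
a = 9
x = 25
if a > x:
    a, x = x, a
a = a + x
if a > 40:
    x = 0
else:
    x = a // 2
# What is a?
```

Trace:
`a = 9` → a = 9
`x = 25` → x = 25
`if a > x: ...` → a > x is False → no variable changes
`a = a + x` → a = 34
`if a > 40: ...` → a > 40 is False, take else branch → x = 17
So a = 34

Answer: 34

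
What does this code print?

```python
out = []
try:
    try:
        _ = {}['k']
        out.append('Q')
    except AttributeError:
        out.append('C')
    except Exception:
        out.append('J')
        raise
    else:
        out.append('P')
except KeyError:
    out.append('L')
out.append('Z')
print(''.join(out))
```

Execution trace: 'J' (inner except Exception) → 'L' (outer except KeyError) → 'Z' (after the try/except). Output: JLZ

Answer: JLZ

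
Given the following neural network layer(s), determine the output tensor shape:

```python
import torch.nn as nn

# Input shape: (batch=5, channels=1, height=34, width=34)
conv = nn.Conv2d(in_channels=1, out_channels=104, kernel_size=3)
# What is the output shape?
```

Input: (5, 1, 34, 34) -> Output: (5, 104, 32, 32)

Answer: (5, 104, 32, 32)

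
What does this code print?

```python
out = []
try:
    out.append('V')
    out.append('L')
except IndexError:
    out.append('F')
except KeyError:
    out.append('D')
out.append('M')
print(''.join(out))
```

Execution trace: 'V' (try body) → 'L' (try body, no exception) → 'M' (after the try/except). Output: VLM

Answer: VLM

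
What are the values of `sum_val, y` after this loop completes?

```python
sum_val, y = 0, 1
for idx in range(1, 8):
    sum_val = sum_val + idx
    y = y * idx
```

Sum and factorial of 1 to 7
`sum_val, y` takes the values: (0, 1) → (1, 1) → (3, 1) → (3, 2) → (6, 2) → (6, 6) → (10, 6) → (10, 24) → (15, 24) → (15, 120) → (21, 120) → (21, 720) → (28, 720) → (28, 5040)

Answer: 28, 5040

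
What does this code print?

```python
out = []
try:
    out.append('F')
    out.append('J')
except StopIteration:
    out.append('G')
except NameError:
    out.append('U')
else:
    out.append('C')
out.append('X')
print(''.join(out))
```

Execution trace: 'F' (try body) → 'J' (try body, no exception) → 'C' (else) → 'X' (after the try/except). Output: FJCX

Answer: FJCX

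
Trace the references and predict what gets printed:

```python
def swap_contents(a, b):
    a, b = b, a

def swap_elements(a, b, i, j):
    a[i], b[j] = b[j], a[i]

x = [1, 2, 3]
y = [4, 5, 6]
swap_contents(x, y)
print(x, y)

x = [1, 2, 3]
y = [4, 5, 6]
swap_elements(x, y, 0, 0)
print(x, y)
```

Key concept: parameter rebinding vs mutation.
Step by step:
`x = [1, 2, 3]` → x = [1, 2, 3]
`y = [4, 5, 6]` → y = [4, 5, 6]
`swap_contents(x, y)` → no visible change to tracked variables
`print(x, y)` → prints [1, 2, 3] [4, 5, 6]
`x = [1, 2, 3]` → x = [1, 2, 3]
`y = [4, 5, 6]` → y = [4, 5, 6]
`swap_elements(x, y, 0, 0)` → x = [4, 2, 3]; y = [1, 5, 6]
`print(x, y)` → prints [4, 2, 3] [1, 5, 6]

Answer:
[1, 2, 3] [4, 5, 6]
[4, 2, 3] [1, 5, 6]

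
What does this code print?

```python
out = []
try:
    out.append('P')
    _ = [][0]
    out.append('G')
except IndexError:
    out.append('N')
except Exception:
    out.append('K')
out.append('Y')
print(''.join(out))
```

Execution trace: 'P' (try body) → 'N' (except IndexError) → 'Y' (after the try/except). Output: PNY

Answer: PNY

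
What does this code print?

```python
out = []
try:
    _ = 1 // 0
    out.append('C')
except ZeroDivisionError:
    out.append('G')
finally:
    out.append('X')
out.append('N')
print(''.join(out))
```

Execution trace: 'G' (except ZeroDivisionError) → 'X' (finally) → 'N' (after the try/except). Output: GXN

Answer: GXN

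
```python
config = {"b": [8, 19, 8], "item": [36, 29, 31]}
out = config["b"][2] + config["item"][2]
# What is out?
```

Trace:
`config = {"b": [8, 19, 8], "item": [36, 29, 31]}` → config = {'b': [8, 19, 8], 'item': [36, 29, 31]}
`out = config["b"][2] + config["item"][2]` → out = 39
So out = 39

Answer: 39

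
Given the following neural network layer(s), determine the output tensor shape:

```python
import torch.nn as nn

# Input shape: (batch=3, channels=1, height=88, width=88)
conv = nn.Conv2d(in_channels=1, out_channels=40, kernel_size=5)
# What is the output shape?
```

Input: (3, 1, 88, 88) -> Output: (3, 40, 84, 84)

Answer: (3, 40, 84, 84)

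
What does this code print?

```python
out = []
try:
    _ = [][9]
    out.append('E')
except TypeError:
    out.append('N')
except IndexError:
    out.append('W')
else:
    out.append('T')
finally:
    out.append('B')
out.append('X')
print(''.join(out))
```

Execution trace: 'W' (except IndexError) → 'B' (finally) → 'X' (after the try/except). Output: WBX

Answer: WBX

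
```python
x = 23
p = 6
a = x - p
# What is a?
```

Trace:
`x = 23` → x = 23
`p = 6` → p = 6
`a = x - p` → a = 17
So a = 17

Answer: 17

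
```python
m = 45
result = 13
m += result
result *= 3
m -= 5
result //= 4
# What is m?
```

Trace:
`m = 45` → m = 45
`result = 13` → result = 13
`m += result` → m = 58
`result *= 3` → result = 39
`m -= 5` → m = 53
`result //= 4` → result = 9
So m = 53

Answer: 53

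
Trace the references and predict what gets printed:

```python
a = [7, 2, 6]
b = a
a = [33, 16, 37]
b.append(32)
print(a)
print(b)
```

Key concept: rebinding vs mutation: a is rebound to a new list, b still points at the original.
Step by step:
`a = [7, 2, 6]` → a = [7, 2, 6]
`b = a` → b = [7, 2, 6] (same object as a)
`a = [33, 16, 37]` → a = [33, 16, 37]
`b.append(32)` → b = [7, 2, 6, 32]
`print(a)` → prints [33, 16, 37]
`print(b)` → prints [7, 2, 6, 32]

Answer:
[33, 16, 37]
[7, 2, 6, 32]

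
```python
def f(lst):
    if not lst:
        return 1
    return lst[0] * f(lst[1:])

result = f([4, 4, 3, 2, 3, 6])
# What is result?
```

Product over [4, 4, 3, 2, 3, 6] = 4 * 4 * 3 * 2 * 3 * 6 = 1728

Answer: 1728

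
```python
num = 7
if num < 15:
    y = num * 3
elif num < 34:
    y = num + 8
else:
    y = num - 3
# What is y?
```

Trace:
`num = 7` → num = 7
`if num < 15: ...` → num < 15 is True → y = 21
So y = 21

Answer: 21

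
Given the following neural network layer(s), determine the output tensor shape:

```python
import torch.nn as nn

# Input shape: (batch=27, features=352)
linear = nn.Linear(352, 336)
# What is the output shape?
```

Input: (27, 352) -> Output: (27, 336)

Answer: (27, 336)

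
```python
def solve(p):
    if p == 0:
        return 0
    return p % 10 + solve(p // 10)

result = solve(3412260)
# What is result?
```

Sum of digits of 3412260: 0 + 6 + 2 + 2 + 1 + 4 + 3 = 18

Answer: 18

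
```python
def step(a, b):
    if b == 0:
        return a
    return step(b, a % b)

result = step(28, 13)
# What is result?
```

step(28, 13) -> step(13, 2) -> step(2, 1) -> step(1, 0) -> 1

Answer: 1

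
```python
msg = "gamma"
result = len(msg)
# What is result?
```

Trace:
`msg = "gamma"` → msg = 'gamma'
`result = len(msg)` → result = 5
So result = 5

Answer: 5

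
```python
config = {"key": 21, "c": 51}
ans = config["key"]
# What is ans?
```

Trace:
`config = {"key": 21, "c": 51}` → config = {'key': 21, 'c': 51}
`ans = config["key"]` → ans = 21
So ans = 21

Answer: 21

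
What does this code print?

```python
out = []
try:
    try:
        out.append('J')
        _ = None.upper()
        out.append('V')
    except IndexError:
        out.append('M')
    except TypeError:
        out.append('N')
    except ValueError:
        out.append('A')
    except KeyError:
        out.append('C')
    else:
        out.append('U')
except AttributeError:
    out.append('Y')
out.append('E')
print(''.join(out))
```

Execution trace: 'J' (try body) → 'Y' (outer except AttributeError) → 'E' (after the try/except). Output: JYE

Answer: JYE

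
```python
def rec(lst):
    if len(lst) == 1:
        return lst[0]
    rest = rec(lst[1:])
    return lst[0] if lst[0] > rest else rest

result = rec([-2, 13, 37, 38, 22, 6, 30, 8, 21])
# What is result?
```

Recursive max over [-2, 13, 37, 38, 22, 6, 30, 8, 21] = 38

Answer: 38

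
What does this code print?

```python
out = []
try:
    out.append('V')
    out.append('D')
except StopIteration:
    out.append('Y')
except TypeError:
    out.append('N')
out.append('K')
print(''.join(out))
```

Execution trace: 'V' (try body) → 'D' (try body, no exception) → 'K' (after the try/except). Output: VDK

Answer: VDK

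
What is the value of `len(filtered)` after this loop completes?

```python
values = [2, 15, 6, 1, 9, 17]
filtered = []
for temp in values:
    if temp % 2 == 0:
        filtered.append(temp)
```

Count even numbers in [2, 15, 6, 1, 9, 17]
`filtered` takes the values: [] → [2] → [2, 6]
So `len(filtered)` = 2

Answer: 2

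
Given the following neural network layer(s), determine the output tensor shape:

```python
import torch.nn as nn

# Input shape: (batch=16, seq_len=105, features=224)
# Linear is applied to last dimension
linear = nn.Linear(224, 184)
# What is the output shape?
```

Input: (16, 105, 224) -> Output: (16, 105, 184)

Answer: (16, 105, 184)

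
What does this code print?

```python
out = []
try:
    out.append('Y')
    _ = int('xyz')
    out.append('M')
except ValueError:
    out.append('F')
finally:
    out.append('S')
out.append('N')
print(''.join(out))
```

Execution trace: 'Y' (try body) → 'F' (except ValueError) → 'S' (finally) → 'N' (after the try/except). Output: YFSN

Answer: YFSN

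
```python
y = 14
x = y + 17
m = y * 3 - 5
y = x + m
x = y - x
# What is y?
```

Trace:
`y = 14` → y = 14
`x = y + 17` → x = 31
`m = y * 3 - 5` → m = 37
`y = x + m` → y = 68
`x = y - x` → x = 37
So y = 68

Answer: 68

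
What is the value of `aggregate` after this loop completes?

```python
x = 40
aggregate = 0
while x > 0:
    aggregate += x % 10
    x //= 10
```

Sum digits of 40
`aggregate` takes the values: 0 → 4

Answer: 4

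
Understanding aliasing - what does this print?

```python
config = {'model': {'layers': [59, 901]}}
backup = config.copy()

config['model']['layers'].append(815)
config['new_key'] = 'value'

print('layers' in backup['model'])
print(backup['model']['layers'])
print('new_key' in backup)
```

Key concept: shallow copy gotcha with nested dict.
Step by step:
`config = {'model': {'layers': [59, 901]}}` → config = {'model': {'layers': [59, 901]}}
`backup = config.copy()` → backup = {'model': {'layers': [59, 901]}}
`config['model']['layers'].append(815)` → config = {'model': {'layers': [59, 901, 815]}}; backup = {'model': {'layers': [59, 901, 815]}}
`config['new_key'] = 'value'` → config = {'model': {'layers': [59, 901, 815]}, 'new_key': 'value'}
`print('layers' in backup['model'])` → prints True
`print(backup['model']['layers'])` → prints [59, 901, 815]
`print('new_key' in backup)` → prints False

Answer:
True
[59, 901, 815]
False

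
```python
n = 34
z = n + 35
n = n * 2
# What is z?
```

Trace:
`n = 34` → n = 34
`z = n + 35` → z = 69
`n = n * 2` → n = 68
So z = 69

Answer: 69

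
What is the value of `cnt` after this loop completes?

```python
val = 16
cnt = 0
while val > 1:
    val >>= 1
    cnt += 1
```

Count right shifts until 1
`cnt` takes the values: 0 → 1 → 2 → 3 → 4

Answer: 4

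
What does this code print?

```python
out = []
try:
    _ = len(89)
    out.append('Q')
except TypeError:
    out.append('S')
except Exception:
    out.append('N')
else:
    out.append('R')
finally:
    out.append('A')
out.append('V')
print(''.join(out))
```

Execution trace: 'S' (except TypeError) → 'A' (finally) → 'V' (after the try/except). Output: SAV

Answer: SAV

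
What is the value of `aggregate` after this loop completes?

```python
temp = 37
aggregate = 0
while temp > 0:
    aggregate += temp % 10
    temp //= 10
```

Sum digits of 37
`aggregate` takes the values: 0 → 7 → 10

Answer: 10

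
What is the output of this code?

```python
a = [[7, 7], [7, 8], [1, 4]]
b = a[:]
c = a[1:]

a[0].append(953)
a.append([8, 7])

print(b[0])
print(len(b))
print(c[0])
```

Key concept: slice with nested mutation.
Step by step:
`a = [[7, 7], [7, 8], [1, 4]]` → a = [[7, 7], [7, 8], [1, 4]]
`b = a[:]` → b = [[7, 7], [7, 8], [1, 4]]
`c = a[1:]` → c = [[7, 8], [1, 4]]
`a[0].append(953)` → a = [[7, 7, 953], [7, 8], [1, 4]]; b = [[7, 7, 953], [7, 8], [1, 4]]
`a.append([8, 7])` → a = [[7, 7, 953], [7, 8], [1, 4], [8, 7]]
`print(b[0])` → prints [7, 7, 953]
`print(len(b))` → prints 3
`print(c[0])` → prints [7, 8]

Answer:
[7, 7, 953]
3
[7, 8]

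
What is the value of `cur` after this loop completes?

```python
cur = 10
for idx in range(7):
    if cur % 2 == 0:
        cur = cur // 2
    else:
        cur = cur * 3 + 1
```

Collatz-style transformation from 10
`cur` takes the values: 10 → 5 → 16 → 8 → 4 → 2 → 1 → 4

Answer: 4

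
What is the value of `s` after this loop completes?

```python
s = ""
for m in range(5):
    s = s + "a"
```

Repeat 'a' 5 times
`s` takes the values: "" → "a" → "aa" → "aaa" → "aaaa" → "aaaaa"

Answer: "aaaaa"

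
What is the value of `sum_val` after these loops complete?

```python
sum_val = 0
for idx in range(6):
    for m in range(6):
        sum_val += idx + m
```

Sum of all idx+m for idx,m in 6x6
`sum_val` takes the values: 0 → 1 → 3 → 6 → 10 → 15 → 16 → 18 → 21 → 25 → 30 → 36 → 38 → 41 → 45 → 50 → 56 → 63 → 66 → 70 → 75 → 81 → 88 → 96 → 100 → 105 → 111 → 118 → 126 → 135 → 140 → 146 → 153 → 161 → 170 → 180

Answer: 180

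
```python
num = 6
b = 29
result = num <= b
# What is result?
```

Trace:
`num = 6` → num = 6
`b = 29` → b = 29
`result = num <= b` → result = True
So result = True

Answer: True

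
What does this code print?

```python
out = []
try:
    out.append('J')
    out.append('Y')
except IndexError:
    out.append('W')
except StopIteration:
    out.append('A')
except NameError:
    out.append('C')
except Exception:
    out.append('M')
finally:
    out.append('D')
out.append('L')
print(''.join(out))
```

Execution trace: 'J' (try body) → 'Y' (try body, no exception) → 'D' (finally) → 'L' (after the try/except). Output: JYDL

Answer: JYDL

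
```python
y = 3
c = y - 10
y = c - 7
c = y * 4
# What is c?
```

Trace:
`y = 3` → y = 3
`c = y - 10` → c = -7
`y = c - 7` → y = -14
`c = y * 4` → c = -56
So c = -56

Answer: -56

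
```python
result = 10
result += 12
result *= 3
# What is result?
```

Trace:
`result = 10` → result = 10
`result += 12` → result = 22
`result *= 3` → result = 66
So result = 66

Answer: 66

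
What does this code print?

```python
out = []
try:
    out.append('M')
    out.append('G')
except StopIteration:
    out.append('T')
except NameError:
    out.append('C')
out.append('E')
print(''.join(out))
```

Execution trace: 'M' (try body) → 'G' (try body, no exception) → 'E' (after the try/except). Output: MGE

Answer: MGE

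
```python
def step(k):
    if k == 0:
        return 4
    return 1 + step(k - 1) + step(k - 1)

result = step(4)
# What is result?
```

step(k) = 1 + 2·step(k-1), step(0)=4. Closed form: (4+1)·2^4 - 1 = 79.

Answer: 79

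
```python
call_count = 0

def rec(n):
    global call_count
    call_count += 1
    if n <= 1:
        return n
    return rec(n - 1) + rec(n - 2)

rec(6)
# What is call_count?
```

Calls(n) = 1 + Calls(n-1) + Calls(n-2); Calls(0)=Calls(1)=1. For n=6 this gives 25.

Answer: 25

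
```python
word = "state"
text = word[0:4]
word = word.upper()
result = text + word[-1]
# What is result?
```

Trace:
`word = "state"` → word = 'state'
`text = word[0:4]` → text = 'stat'
`word = word.upper()` → word = 'STATE'
`result = text + word[-1]` → result = 'statE'
So result = 'statE'

Answer: 'statE'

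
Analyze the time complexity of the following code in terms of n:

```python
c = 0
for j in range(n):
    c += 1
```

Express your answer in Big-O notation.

Each loop level contributes: n. Multiplying the contributions gives O(n).

Answer: O(n)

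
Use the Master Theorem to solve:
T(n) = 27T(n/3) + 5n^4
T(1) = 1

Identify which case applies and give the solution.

a=27, b=3, f(n)=5n^4. log_3(27) = 3. Since c=4 > 3 and the regularity condition holds (27(n/3)^4 = (27/3^4)n^4 with 27/3^4 < 1), Case 3 applies: T(n) = Θ(f(n)) = O(n^4).

Answer: O(n^4) - Case 3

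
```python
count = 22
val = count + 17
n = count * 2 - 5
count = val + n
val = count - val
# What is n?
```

Trace:
`count = 22` → count = 22
`val = count + 17` → val = 39
`n = count * 2 - 5` → n = 39
`count = val + n` → count = 78
`val = count - val` → val = 39
So n = 39

Answer: 39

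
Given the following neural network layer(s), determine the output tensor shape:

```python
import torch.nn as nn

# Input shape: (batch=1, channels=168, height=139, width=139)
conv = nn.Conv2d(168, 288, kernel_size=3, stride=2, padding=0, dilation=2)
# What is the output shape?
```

Input: (1, 168, 139, 139) -> Output: (1, 288, 68, 68)

Answer: (1, 288, 68, 68)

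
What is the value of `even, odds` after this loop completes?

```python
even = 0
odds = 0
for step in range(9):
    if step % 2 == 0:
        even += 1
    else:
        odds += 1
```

Count evens and odds in range(9)
`even, odds` takes the values: (0, 0) → (1, 0) → (1, 1) → (2, 1) → (2, 2) → (3, 2) → (3, 3) → (4, 3) → (4, 4) → (5, 4)

Answer: 5, 4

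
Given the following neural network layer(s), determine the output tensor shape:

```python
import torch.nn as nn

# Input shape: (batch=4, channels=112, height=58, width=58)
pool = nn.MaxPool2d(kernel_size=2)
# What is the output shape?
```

Input: (4, 112, 58, 58) -> Output: (4, 112, 29, 29)

Answer: (4, 112, 29, 29)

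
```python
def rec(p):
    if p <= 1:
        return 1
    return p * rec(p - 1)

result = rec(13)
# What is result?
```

rec(13) = 13 * 12 * 11 * 10 * 9 * 8 * 7 * 6 * 5 * 4 * 3 * 2 * 1 = 6227020800

Answer: 6227020800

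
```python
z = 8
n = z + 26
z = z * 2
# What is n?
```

Trace:
`z = 8` → z = 8
`n = z + 26` → n = 34
`z = z * 2` → z = 16
So n = 34

Answer: 34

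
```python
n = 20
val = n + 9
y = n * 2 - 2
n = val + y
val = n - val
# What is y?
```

Trace:
`n = 20` → n = 20
`val = n + 9` → val = 29
`y = n * 2 - 2` → y = 38
`n = val + y` → n = 67
`val = n - val` → val = 38
So y = 38

Answer: 38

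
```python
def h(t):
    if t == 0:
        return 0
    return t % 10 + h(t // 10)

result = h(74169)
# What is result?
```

Sum of digits of 74169: 9 + 6 + 1 + 4 + 7 = 27

Answer: 27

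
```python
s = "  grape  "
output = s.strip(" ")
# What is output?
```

Trace:
`s = "  grape  "` → s = '  grape  '
`output = s.strip(" ")` → output = 'grape'
So output = 'grape'

Answer: 'grape'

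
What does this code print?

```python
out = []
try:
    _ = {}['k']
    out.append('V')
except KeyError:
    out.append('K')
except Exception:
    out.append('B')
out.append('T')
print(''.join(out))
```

Execution trace: 'K' (except KeyError) → 'T' (after the try/except). Output: KT

Answer: KT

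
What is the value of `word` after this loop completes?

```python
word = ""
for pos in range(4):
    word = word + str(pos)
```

Concatenate digits 0 to 3
`word` takes the values: "" → "0" → "01" → "012" → "0123"

Answer: "0123"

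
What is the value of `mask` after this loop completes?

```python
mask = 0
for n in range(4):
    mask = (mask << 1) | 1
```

Build 4 consecutive 1-bits: 0b1111
`mask` takes the values: 0 → 1 → 3 → 7 → 15

Answer: 15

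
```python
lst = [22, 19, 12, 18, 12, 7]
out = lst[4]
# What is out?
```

Trace:
`lst = [22, 19, 12, 18, 12, 7]` → lst = [22, 19, 12, 18, 12, 7]
`out = lst[4]` → out = 12
So out = 12

Answer: 12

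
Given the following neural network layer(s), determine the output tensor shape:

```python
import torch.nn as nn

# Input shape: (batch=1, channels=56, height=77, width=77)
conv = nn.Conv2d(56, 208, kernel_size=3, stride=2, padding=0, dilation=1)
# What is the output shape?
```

Input: (1, 56, 77, 77) -> Output: (1, 208, 38, 38)

Answer: (1, 208, 38, 38)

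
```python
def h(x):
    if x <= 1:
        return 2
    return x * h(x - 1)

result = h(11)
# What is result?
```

h(11) = 11 * 10 * 9 * 8 * 7 * 6 * 5 * 4 * 3 * 2 * 2 = 79833600

Answer: 79833600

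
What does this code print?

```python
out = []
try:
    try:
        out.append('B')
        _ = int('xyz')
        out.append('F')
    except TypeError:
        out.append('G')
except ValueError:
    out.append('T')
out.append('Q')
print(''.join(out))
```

Execution trace: 'B' (try body) → 'T' (outer except ValueError) → 'Q' (after the try/except). Output: BTQ

Answer: BTQ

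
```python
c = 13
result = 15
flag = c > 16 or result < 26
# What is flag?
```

Trace:
`c = 13` → c = 13
`result = 15` → result = 15
`flag = c > 16 or result < 26` → flag = True
So flag = True

Answer: True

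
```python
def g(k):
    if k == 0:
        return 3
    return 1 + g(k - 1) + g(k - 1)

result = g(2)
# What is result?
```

g(k) = 1 + 2·g(k-1), g(0)=3. Closed form: (3+1)·2^2 - 1 = 15.

Answer: 15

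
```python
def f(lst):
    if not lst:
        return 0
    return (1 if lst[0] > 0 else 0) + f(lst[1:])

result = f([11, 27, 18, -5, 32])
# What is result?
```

Count of positive elements in [11, 27, 18, -5, 32] = 4

Answer: 4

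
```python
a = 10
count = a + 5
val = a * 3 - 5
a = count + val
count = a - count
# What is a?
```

Trace:
`a = 10` → a = 10
`count = a + 5` → count = 15
`val = a * 3 - 5` → val = 25
`a = count + val` → a = 40
`count = a - count` → count = 25
So a = 40

Answer: 40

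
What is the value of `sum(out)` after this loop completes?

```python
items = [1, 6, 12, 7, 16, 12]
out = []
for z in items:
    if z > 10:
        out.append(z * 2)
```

Sum of doubled values > 10
`out` takes the values: [] → [24] → [24, 32] → [24, 32, 24]
So `sum(out)` = 80

Answer: 80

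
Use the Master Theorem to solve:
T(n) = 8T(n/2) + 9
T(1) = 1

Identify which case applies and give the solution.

a=8, b=2, f(n)=9. log_2(8) = 3. Since c=0 < 3, Case 1 applies: T(n) = Θ(n^log_b(a)) = O(n^3).

Answer: O(n^3) - Case 1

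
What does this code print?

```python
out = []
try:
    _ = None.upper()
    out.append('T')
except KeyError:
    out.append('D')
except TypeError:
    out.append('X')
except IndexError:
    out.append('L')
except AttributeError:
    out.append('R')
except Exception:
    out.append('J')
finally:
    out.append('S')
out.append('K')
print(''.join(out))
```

Execution trace: 'R' (except AttributeError) → 'S' (finally) → 'K' (after the try/except). Output: RSK

Answer: RSK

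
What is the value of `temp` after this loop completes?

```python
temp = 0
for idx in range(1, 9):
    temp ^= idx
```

XOR of 1 to 8
`temp` takes the values: 0 → 1 → 3 → 0 → 4 → 1 → 7 → 0 → 8

Answer: 8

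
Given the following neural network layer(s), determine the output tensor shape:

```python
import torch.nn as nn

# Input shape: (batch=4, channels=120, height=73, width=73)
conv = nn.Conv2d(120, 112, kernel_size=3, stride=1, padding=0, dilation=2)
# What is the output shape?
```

Input: (4, 120, 73, 73) -> Output: (4, 112, 69, 69)

Answer: (4, 112, 69, 69)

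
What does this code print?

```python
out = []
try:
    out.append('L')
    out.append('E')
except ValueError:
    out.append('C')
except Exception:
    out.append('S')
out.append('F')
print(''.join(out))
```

Execution trace: 'L' (try body) → 'E' (try body, no exception) → 'F' (after the try/except). Output: LEF

Answer: LEF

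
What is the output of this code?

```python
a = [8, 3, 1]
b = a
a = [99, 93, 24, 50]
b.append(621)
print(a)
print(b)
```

Key concept: rebinding vs mutation: a is rebound to a new list, b still points at the original.
Step by step:
`a = [8, 3, 1]` → a = [8, 3, 1]
`b = a` → b = [8, 3, 1] (same object as a)
`a = [99, 93, 24, 50]` → a = [99, 93, 24, 50]
`b.append(621)` → b = [8, 3, 1, 621]
`print(a)` → prints [99, 93, 24, 50]
`print(b)` → prints [8, 3, 1, 621]

Answer:
[99, 93, 24, 50]
[8, 3, 1, 621]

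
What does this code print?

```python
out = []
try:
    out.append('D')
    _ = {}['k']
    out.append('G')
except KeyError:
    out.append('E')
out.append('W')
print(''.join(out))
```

Execution trace: 'D' (try body) → 'E' (except KeyError) → 'W' (after the try/except). Output: DEW

Answer: DEW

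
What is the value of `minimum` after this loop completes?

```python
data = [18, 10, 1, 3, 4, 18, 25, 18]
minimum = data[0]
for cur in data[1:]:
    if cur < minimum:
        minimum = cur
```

Minimum of [18, 10, 1, 3, 4, 18, 25, 18]
`minimum` takes the values: 18 → 10 → 1

Answer: 1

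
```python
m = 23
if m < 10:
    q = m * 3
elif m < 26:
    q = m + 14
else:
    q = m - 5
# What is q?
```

Trace:
`m = 23` → m = 23
`if m < 10: ...` → m < 10 is False, m < 26 is True → q = 37
So q = 37

Answer: 37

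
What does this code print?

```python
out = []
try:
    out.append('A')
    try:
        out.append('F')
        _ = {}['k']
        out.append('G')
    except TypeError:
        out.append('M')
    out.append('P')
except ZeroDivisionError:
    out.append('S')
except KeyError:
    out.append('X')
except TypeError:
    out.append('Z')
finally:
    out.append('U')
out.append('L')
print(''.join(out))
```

Execution trace: 'A' (try body) → 'F' (inner try body) → 'X' (except KeyError) → 'U' (finally) → 'L' (after the try/except). Output: AFXUL

Answer: AFXUL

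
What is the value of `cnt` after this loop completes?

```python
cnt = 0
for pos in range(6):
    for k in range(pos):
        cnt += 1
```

Triangle number: 0+1+2+...+5
`cnt` takes the values: 0 → 1 → 2 → 3 → 4 → 5 → 6 → 7 → 8 → 9 → 10 → 11 → 12 → 13 → 14 → 15

Answer: 15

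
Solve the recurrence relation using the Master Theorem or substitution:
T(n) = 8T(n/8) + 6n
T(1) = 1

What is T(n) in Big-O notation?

By Master Theorem: a=8, b=8, f(n)=6n. Since log_8(8) = 1 and f(n) = Θ(n^1), Case 2 applies. T(n) = O(n log n).

Answer: O(n log n)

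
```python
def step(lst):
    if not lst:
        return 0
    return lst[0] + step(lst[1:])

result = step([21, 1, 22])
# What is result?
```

21 + 1 + 22 + 0 = 44

Answer: 44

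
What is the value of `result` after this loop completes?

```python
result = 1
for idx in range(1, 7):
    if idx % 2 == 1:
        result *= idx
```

Product of odd numbers 1 to 6
`result` takes the values: 1 → 3 → 15

Answer: 15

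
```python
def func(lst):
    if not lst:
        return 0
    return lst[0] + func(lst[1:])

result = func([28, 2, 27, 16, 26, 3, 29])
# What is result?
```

28 + 2 + 27 + 16 + 26 + 3 + 29 + 0 = 131

Answer: 131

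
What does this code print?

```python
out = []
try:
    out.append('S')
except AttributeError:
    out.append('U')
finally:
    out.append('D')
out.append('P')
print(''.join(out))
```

Execution trace: 'S' (try body, no exception) → 'D' (finally) → 'P' (after the try/except). Output: SDP

Answer: SDP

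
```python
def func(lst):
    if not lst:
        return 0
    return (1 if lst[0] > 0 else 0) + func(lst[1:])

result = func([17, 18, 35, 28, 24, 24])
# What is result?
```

Count of positive elements in [17, 18, 35, 28, 24, 24] = 6

Answer: 6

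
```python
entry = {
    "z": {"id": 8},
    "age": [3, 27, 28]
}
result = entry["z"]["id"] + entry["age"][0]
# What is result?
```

Trace:
`entry = { ...` → entry = {'z': {'id': 8}, 'age': [3, 27, 28]}
`result = entry["z"]["id"] + entry["age"][0]` → result = 11
So result = 11

Answer: 11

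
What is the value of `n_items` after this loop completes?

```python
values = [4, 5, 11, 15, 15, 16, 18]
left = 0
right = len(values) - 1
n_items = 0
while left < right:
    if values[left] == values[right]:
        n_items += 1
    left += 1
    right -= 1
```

Count matching pairs from ends
`n_items` takes the values: 0

Answer: 0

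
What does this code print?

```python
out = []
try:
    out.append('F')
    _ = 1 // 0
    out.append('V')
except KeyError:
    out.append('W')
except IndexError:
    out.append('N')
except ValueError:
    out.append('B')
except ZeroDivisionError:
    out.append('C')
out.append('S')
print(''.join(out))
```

Execution trace: 'F' (try body) → 'C' (except ZeroDivisionError) → 'S' (after the try/except). Output: FCS

Answer: FCS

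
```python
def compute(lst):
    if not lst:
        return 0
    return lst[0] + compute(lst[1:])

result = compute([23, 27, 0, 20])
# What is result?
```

23 + 27 + 0 + 20 + 0 = 70

Answer: 70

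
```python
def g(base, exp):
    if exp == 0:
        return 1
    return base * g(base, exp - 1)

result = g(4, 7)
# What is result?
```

g(4, 7) = 4 * 4 * 4 * 4 * 4 * 4 * 4 = 16384

Answer: 16384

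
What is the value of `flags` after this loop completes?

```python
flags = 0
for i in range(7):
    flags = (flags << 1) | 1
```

Build 7 consecutive 1-bits: 0b1111111
`flags` takes the values: 0 → 1 → 3 → 7 → 15 → 31 → 63 → 127

Answer: 127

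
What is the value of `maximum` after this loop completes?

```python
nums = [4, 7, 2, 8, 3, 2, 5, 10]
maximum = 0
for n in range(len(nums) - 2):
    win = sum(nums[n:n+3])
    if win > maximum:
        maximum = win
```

Max sum of 3-element window in [4, 7, 2, 8, 3, 2, 5, 10]
`maximum` takes the values: 0 → 13 → 17

Answer: 17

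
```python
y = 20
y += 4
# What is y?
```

Trace:
`y = 20` → y = 20
`y += 4` → y = 24
So y = 24

Answer: 24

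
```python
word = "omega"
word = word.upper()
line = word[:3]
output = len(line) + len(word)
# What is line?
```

Trace:
`word = "omega"` → word = 'omega'
`word = word.upper()` → word = 'OMEGA'
`line = word[:3]` → line = 'OME'
`output = len(line) + len(word)` → output = 8
So line = 'OME'

Answer: 'OME'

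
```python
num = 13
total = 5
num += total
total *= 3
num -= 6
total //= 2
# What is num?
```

Trace:
`num = 13` → num = 13
`total = 5` → total = 5
`num += total` → num = 18
`total *= 3` → total = 15
`num -= 6` → num = 12
`total //= 2` → total = 7
So num = 12

Answer: 12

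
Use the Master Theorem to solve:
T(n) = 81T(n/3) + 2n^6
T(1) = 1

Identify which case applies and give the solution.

a=81, b=3, f(n)=2n^6. log_3(81) = 4. Since c=6 > 4 and the regularity condition holds (81(n/3)^6 = (81/3^6)n^6 with 81/3^6 < 1), Case 3 applies: T(n) = Θ(f(n)) = O(n^6).

Answer: O(n^6) - Case 3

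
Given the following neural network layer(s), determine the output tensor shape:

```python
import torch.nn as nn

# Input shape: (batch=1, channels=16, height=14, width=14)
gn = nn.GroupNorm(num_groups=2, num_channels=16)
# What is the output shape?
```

Input: (1, 16, 14, 14) -> Output: (1, 16, 14, 14)

Answer: (1, 16, 14, 14)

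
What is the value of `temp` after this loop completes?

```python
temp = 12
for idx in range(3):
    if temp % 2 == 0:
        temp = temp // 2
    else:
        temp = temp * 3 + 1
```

Collatz-style transformation from 12
`temp` takes the values: 12 → 6 → 3 → 10

Answer: 10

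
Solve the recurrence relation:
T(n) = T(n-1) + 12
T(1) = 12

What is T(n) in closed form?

Unrolling: T(n) = T(1) + 12·(n-1) = 12 + 12(n-1) = 12n.

Answer: T(n) = 12n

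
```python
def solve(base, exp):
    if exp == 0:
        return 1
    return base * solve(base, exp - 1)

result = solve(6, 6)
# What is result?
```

solve(6, 6) = 6 * 6 * 6 * 6 * 6 * 6 = 46656

Answer: 46656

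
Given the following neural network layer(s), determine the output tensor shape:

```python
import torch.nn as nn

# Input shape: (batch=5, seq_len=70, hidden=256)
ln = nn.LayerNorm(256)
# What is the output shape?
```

Input: (5, 70, 256) -> Output: (5, 70, 256)

Answer: (5, 70, 256)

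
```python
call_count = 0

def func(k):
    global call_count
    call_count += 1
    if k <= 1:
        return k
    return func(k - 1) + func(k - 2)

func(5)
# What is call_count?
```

Calls(k) = 1 + Calls(k-1) + Calls(k-2); Calls(0)=Calls(1)=1. For k=5 this gives 15.

Answer: 15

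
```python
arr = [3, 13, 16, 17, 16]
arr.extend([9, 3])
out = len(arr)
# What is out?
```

Trace:
`arr = [3, 13, 16, 17, 16]` → arr = [3, 13, 16, 17, 16]
`arr.extend([9, 3])` → arr = [3, 13, 16, 17, 16, 9, 3]
`out = len(arr)` → out = 7
So out = 7

Answer: 7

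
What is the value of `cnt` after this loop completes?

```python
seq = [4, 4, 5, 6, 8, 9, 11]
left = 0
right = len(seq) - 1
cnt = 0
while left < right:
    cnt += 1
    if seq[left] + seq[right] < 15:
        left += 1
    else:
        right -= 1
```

Steps to find pair summing to 15
`cnt` takes the values: 0 → 1 → 2 → 3 → 4 → 5 → 6

Answer: 6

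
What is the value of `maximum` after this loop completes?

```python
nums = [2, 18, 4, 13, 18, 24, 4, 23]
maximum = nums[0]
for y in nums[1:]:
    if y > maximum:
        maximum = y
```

Maximum of [2, 18, 4, 13, 18, 24, 4, 23]
`maximum` takes the values: 2 → 18 → 24

Answer: 24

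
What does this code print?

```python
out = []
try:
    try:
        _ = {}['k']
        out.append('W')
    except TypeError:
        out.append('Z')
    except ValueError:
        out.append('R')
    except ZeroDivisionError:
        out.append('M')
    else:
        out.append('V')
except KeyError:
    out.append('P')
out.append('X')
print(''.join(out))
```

Execution trace: 'P' (outer except KeyError) → 'X' (after the try/except). Output: PX

Answer: PX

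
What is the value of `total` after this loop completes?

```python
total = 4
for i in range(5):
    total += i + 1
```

Start at 4, add 1 to 5 = 19
`total` takes the values: 4 → 5 → 7 → 10 → 14 → 19

Answer: 19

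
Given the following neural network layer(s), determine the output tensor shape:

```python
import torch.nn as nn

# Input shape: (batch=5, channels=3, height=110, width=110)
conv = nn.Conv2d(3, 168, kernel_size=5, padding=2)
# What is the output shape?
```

Input: (5, 3, 110, 110) -> Output: (5, 168, 110, 110)

Answer: (5, 168, 110, 110)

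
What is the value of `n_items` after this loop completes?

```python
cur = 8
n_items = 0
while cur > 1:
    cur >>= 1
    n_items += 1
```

Count right shifts until 1
`n_items` takes the values: 0 → 1 → 2 → 3

Answer: 3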